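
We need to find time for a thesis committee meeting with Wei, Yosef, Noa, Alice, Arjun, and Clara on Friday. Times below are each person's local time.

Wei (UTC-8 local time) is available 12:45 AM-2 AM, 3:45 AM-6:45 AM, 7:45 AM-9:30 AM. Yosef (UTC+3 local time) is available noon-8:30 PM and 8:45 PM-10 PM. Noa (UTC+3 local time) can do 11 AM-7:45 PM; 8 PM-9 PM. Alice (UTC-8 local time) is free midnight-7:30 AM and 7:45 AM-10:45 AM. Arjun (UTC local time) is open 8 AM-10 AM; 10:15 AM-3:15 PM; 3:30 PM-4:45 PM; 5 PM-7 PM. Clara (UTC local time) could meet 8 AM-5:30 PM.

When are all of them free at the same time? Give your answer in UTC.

Wei in UTC: 08:45-10:00, 11:45-14:45, 15:45-17:30 (add 8h to convert from UTC-8).
Yosef in UTC: 09:00-17:30, 17:45-19:00 (subtract 3h to convert from UTC+3).
Noa in UTC: 08:00-16:45, 17:00-18:00 (subtract 3h to convert from UTC+3).
Alice in UTC: 08:00-15:30, 15:45-18:45 (add 8h to convert from UTC-8).
Arjun in UTC: 08:00-10:00, 10:15-15:15, 15:30-16:45, 17:00-19:00.
Clara in UTC: 08:00-17:30.
Wei ∩ Yosef: 09:00-10:00, 11:45-14:45, 15:45-17:30.
Wei ∩ Yosef ∩ Noa: 09:00-10:00, 11:45-14:45, 15:45-16:45, 17:00-17:30.
Wei ∩ Yosef ∩ Noa ∩ Alice: 09:00-10:00, 11:45-14:45, 15:45-16:45, 17:00-17:30.
Wei ∩ Yosef ∩ Noa ∩ Alice ∩ Arjun: 09:00-10:00, 11:45-14:45, 15:45-16:45, 17:00-17:30.
Wei ∩ Yosef ∩ Noa ∩ Alice ∩ Arjun ∩ Clara: 09:00-10:00, 11:45-14:45, 15:45-16:45, 17:00-17:30.

09:00-10:00, 11:45-14:45, 15:45-16:45, 17:00-17:30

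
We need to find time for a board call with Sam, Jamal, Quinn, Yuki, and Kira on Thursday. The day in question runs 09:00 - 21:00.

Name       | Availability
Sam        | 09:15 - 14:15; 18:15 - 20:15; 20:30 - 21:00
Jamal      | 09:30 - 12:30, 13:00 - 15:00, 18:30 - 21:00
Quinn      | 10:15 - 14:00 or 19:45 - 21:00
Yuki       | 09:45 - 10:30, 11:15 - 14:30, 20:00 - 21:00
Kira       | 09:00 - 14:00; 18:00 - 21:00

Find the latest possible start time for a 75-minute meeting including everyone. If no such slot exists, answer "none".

Sam ∩ Jamal: 09:30-12:30, 13:00-14:15, 18:30-20:15, 20:30-21:00.
Sam ∩ Jamal ∩ Quinn: 10:15-12:30, 13:00-14:00, 19:45-20:15, 20:30-21:00.
Sam ∩ Jamal ∩ Quinn ∩ Yuki: 10:15-10:30, 11:15-12:30, 13:00-14:00, 20:00-20:15, 20:30-21:00.
Sam ∩ Jamal ∩ Quinn ∩ Yuki ∩ Kira: 10:15-10:30, 11:15-12:30, 13:00-14:00, 20:00-20:15, 20:30-21:00.
So the common availability across everyone is 10:15-10:30, 11:15-12:30, 13:00-14:00, 20:00-20:15, 20:30-21:00.
The last common window of at least 75 minutes is 11:15-12:30; a 75-minute meeting can start as late as 11:15 and still end by 12:30.

11:15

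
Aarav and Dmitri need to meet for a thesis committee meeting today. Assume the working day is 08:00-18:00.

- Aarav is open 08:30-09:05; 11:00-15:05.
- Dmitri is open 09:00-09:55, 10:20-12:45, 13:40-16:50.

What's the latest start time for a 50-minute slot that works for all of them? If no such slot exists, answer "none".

Aarav ∩ Dmitri: 09:00-09:05, 11:00-12:45, 13:40-15:05.
The last common window of at least 50 minutes is 13:40-15:05; a 50-minute meeting can start as late as 14:15 and still end by 15:05.

14:15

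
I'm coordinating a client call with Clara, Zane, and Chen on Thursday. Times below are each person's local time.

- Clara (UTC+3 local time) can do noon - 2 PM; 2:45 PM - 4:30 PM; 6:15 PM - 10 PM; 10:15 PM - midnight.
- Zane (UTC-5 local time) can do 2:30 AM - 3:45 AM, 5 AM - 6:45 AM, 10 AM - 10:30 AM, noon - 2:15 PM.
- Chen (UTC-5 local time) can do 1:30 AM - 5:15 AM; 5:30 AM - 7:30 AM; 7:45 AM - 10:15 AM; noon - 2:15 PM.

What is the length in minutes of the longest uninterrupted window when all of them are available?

120

Clara in UTC: 09:00-11:00, 11:45-13:30, 15:15-19:00, 19:15-21:00 (subtract 3h to convert from UTC+3).
Zane in UTC: 07:30-08:45, 10:00-11:45, 15:00-15:30, 17:00-19:15 (add 5h to convert from UTC-5).
Chen in UTC: 06:30-10:15, 10:30-12:30, 12:45-15:15, 17:00-19:15 (add 5h to convert from UTC-5).
Clara ∩ Zane: 10:00-11:00, 15:15-15:30, 17:00-19:00.
Clara ∩ Zane ∩ Chen: 10:00-10:15, 10:30-11:00, 17:00-19:00.
The longest is 17:00-19:00 at 120 minutes.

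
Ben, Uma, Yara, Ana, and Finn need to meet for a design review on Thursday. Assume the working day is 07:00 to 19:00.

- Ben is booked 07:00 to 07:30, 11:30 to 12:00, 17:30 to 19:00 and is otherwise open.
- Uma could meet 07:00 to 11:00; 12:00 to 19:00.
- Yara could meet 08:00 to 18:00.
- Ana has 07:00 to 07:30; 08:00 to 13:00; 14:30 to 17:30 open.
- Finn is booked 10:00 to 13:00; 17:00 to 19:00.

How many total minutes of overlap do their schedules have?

270

Ben free: 07:30-11:30, 12:00-17:30 (invert busy blocks within the working day).
Uma free: 07:00-11:00, 12:00-19:00.
Yara free: 08:00-18:00.
Ana free: 07:00-07:30, 08:00-13:00, 14:30-17:30.
Finn free: 07:00-10:00, 13:00-17:00 (invert busy blocks within the working day).
Ben ∩ Uma: 07:30-11:00, 12:00-17:30.
Ben ∩ Uma ∩ Yara: 08:00-11:00, 12:00-17:30.
Ben ∩ Uma ∩ Yara ∩ Ana: 08:00-11:00, 12:00-13:00, 14:30-17:30.
Ben ∩ Uma ∩ Yara ∩ Ana ∩ Finn: 08:00-10:00, 14:30-17:00.
Those are the intersection windows.
Summing the common windows: 120 + 150 = 270 minutes.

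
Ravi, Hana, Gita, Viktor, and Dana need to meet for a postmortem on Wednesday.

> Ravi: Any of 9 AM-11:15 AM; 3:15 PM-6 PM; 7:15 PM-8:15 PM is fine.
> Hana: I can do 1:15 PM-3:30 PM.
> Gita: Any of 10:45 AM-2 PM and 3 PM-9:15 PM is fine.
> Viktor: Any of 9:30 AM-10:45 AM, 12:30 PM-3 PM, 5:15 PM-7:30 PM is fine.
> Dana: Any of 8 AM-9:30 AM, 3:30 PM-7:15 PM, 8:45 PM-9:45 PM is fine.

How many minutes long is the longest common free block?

Ravi ∩ Hana: 15:15-15:30.
Ravi ∩ Hana ∩ Gita: 15:15-15:30.
Ravi ∩ Hana ∩ Gita ∩ Viktor: ∅.
Ravi ∩ Hana ∩ Gita ∩ Viktor ∩ Dana: ∅.
There is no time when everyone is free.
No common window exists, so the longest block is 0 minutes.

0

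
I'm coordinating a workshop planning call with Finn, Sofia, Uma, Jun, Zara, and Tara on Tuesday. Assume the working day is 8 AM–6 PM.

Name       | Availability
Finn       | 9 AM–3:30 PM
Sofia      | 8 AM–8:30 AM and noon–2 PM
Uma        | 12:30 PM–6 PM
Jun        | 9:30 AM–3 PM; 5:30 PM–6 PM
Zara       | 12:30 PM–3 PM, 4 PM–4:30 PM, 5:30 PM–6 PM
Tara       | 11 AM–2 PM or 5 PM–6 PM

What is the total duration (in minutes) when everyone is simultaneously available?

Finn ∩ Sofia: 12:00-14:00.
Finn ∩ Sofia ∩ Uma: 12:30-14:00.
Finn ∩ Sofia ∩ Uma ∩ Jun: 12:30-14:00.
Finn ∩ Sofia ∩ Uma ∩ Jun ∩ Zara: 12:30-14:00.
Finn ∩ Sofia ∩ Uma ∩ Jun ∩ Zara ∩ Tara: 12:30-14:00.
That's a single block of 90 minutes.

90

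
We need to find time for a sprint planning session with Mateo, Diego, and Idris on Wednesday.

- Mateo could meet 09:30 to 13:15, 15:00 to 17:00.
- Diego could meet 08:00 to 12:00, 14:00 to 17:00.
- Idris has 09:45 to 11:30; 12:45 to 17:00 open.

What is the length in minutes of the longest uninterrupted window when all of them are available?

Mateo ∩ Diego: 09:30-12:00, 15:00-17:00.
Mateo ∩ Diego ∩ Idris: 09:45-11:30, 15:00-17:00.
Those are the intersection windows.
The longest is 15:00-17:00 at 120 minutes.

120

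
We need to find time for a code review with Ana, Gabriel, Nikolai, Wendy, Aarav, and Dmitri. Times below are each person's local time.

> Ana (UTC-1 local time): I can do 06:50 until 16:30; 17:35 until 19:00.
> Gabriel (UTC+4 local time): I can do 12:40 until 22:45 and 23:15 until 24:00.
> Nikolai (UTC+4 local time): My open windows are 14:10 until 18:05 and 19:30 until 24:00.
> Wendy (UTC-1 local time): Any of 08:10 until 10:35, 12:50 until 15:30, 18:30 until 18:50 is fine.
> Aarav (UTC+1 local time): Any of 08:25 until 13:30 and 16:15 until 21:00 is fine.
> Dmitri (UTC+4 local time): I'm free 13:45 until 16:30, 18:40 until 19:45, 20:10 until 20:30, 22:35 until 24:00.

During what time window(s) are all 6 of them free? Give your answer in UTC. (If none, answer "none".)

10:10-11:35, 15:30-15:45, 16:10-16:30, 19:30-19:50

Ana in UTC: 07:50-17:30, 18:35-20:00 (add 1h to convert from UTC-1).
Gabriel in UTC: 08:40-18:45, 19:15-20:00 (subtract 4h to convert from UTC+4).
Nikolai in UTC: 10:10-14:05, 15:30-20:00 (subtract 4h to convert from UTC+4).
Wendy in UTC: 09:10-11:35, 13:50-16:30, 19:30-19:50 (add 1h to convert from UTC-1).
Aarav in UTC: 07:25-12:30, 15:15-20:00 (subtract 1h to convert from UTC+1).
Dmitri in UTC: 09:45-12:30, 14:40-15:45, 16:10-16:30, 18:35-20:00 (subtract 4h to convert from UTC+4).
Ana ∩ Gabriel: 08:40-17:30, 18:35-18:45, 19:15-20:00.
Ana ∩ Gabriel ∩ Nikolai: 10:10-14:05, 15:30-17:30, 18:35-18:45, 19:15-20:00.
Ana ∩ Gabriel ∩ Nikolai ∩ Wendy: 10:10-11:35, 13:50-14:05, 15:30-16:30, 19:30-19:50.
Ana ∩ Gabriel ∩ Nikolai ∩ Wendy ∩ Aarav: 10:10-11:35, 15:30-16:30, 19:30-19:50.
Ana ∩ Gabriel ∩ Nikolai ∩ Wendy ∩ Aarav ∩ Dmitri: 10:10-11:35, 15:30-15:45, 16:10-16:30, 19:30-19:50.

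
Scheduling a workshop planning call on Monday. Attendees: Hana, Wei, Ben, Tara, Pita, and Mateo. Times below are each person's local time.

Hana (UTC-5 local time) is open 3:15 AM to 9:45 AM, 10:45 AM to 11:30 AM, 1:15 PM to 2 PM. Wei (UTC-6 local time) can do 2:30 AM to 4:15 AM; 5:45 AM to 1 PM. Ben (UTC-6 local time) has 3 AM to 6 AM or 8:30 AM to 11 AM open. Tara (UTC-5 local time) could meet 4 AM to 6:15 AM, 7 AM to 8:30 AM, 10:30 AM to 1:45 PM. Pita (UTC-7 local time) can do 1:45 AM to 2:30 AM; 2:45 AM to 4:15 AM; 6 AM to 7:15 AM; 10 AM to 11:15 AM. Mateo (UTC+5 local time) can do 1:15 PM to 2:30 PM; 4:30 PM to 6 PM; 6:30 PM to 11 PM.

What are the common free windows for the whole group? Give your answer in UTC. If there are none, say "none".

Hana in UTC: 08:15-14:45, 15:45-16:30, 18:15-19:00 (add 5h to convert from UTC-5).
Wei in UTC: 08:30-10:15, 11:45-19:00 (add 6h to convert from UTC-6).
Ben in UTC: 09:00-12:00, 14:30-17:00 (add 6h to convert from UTC-6).
Tara in UTC: 09:00-11:15, 12:00-13:30, 15:30-18:45 (add 5h to convert from UTC-5).
Pita in UTC: 08:45-09:30, 09:45-11:15, 13:00-14:15, 17:00-18:15 (add 7h to convert from UTC-7).
Mateo in UTC: 08:15-09:30, 11:30-13:00, 13:30-18:00 (subtract 5h to convert from UTC+5).
Hana ∩ Wei: 08:30-10:15, 11:45-14:45, 15:45-16:30, 18:15-19:00.
Hana ∩ Wei ∩ Ben: 09:00-10:15, 11:45-12:00, 14:30-14:45, 15:45-16:30.
Hana ∩ Wei ∩ Ben ∩ Tara: 09:00-10:15, 15:45-16:30.
Hana ∩ Wei ∩ Ben ∩ Tara ∩ Pita: 09:00-09:30, 09:45-10:15.
Hana ∩ Wei ∩ Ben ∩ Tara ∩ Pita ∩ Mateo: 09:00-09:30.
So the common availability across everyone is 09:00-09:30.

09:00-09:30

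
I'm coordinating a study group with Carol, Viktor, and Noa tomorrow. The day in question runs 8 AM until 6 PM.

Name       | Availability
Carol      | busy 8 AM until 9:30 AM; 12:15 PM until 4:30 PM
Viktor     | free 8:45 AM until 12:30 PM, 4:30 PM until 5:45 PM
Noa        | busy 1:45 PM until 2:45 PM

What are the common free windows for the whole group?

09:30-12:15, 16:30-17:45

Carol free: 09:30-12:15, 16:30-18:00 (invert busy blocks within the working day).
Viktor free: 08:45-12:30, 16:30-17:45.
Noa free: 08:00-13:45, 14:45-18:00 (invert busy blocks within the working day).
Carol ∩ Viktor: 09:30-12:15, 16:30-17:45.
Carol ∩ Viktor ∩ Noa: 09:30-12:15, 16:30-17:45.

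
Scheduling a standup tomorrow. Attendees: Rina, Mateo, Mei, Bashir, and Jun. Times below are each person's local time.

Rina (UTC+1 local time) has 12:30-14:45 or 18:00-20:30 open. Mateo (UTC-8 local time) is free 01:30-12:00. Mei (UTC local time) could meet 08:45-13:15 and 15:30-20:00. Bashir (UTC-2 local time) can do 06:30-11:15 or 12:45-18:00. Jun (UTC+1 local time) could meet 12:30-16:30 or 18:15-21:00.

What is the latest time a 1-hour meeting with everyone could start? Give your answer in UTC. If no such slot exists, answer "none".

Rina in UTC: 11:30-13:45, 17:00-19:30 (subtract 1h to convert from UTC+1).
Mateo in UTC: 09:30-20:00 (add 8h to convert from UTC-8).
Mei in UTC: 08:45-13:15, 15:30-20:00.
Bashir in UTC: 08:30-13:15, 14:45-20:00 (add 2h to convert from UTC-2).
Jun in UTC: 11:30-15:30, 17:15-20:00 (subtract 1h to convert from UTC+1).
Rina ∩ Mateo: 11:30-13:45, 17:00-19:30.
Rina ∩ Mateo ∩ Mei: 11:30-13:15, 17:00-19:30.
Rina ∩ Mateo ∩ Mei ∩ Bashir: 11:30-13:15, 17:00-19:30.
Rina ∩ Mateo ∩ Mei ∩ Bashir ∩ Jun: 11:30-13:15, 17:15-19:30.
The last common window of at least 60 minutes is 17:15-19:30; a 60-minute meeting can start as late as 18:30 and still end by 19:30.

18:30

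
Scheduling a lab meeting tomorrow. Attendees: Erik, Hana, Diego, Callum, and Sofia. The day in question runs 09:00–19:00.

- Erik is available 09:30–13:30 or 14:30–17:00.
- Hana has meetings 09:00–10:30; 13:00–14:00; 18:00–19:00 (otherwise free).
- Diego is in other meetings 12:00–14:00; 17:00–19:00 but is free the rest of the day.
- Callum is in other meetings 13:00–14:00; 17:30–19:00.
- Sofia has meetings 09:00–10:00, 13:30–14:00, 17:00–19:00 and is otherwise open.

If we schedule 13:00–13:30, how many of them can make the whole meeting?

Erik free: 09:30-13:30, 14:30-17:00.
Hana free: 10:30-13:00, 14:00-18:00 (invert busy blocks within the working day).
Diego free: 09:00-12:00, 14:00-17:00 (invert busy blocks within the working day).
Callum free: 09:00-13:00, 14:00-17:30 (invert busy blocks within the working day).
Sofia free: 10:00-13:30, 14:00-17:00 (invert busy blocks within the working day).
Erik and Sofia can make the full 13:00-13:30 slot — that's 2.

2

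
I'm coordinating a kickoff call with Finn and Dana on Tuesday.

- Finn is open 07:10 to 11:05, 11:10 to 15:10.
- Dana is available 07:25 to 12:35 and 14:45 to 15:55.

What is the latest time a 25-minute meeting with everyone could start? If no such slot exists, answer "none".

Finn ∩ Dana: 07:25-11:05, 11:10-12:35, 14:45-15:10.
So the common availability across everyone is 07:25-11:05, 11:10-12:35, 14:45-15:10.
The last common window of at least 25 minutes is 14:45-15:10; a 25-minute meeting can start as late as 14:45 and still end by 15:10.

14:45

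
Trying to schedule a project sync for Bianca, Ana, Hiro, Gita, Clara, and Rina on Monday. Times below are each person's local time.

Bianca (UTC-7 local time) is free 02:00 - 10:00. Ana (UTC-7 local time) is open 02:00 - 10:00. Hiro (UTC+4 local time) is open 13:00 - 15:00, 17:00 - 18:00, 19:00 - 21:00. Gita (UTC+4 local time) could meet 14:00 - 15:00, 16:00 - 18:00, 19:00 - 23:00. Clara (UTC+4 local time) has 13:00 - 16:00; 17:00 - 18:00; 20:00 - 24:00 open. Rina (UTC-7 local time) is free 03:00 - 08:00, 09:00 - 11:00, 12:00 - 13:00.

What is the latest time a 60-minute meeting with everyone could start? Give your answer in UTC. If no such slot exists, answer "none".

16:00

Bianca in UTC: 09:00-17:00 (add 7h to convert from UTC-7).
Ana in UTC: 09:00-17:00 (add 7h to convert from UTC-7).
Hiro in UTC: 09:00-11:00, 13:00-14:00, 15:00-17:00 (subtract 4h to convert from UTC+4).
Gita in UTC: 10:00-11:00, 12:00-14:00, 15:00-19:00 (subtract 4h to convert from UTC+4).
Clara in UTC: 09:00-12:00, 13:00-14:00, 16:00-20:00 (subtract 4h to convert from UTC+4).
Rina in UTC: 10:00-15:00, 16:00-18:00, 19:00-20:00 (add 7h to convert from UTC-7).
Bianca ∩ Ana: 09:00-17:00.
Bianca ∩ Ana ∩ Hiro: 09:00-11:00, 13:00-14:00, 15:00-17:00.
Bianca ∩ Ana ∩ Hiro ∩ Gita: 10:00-11:00, 13:00-14:00, 15:00-17:00.
Bianca ∩ Ana ∩ Hiro ∩ Gita ∩ Clara: 10:00-11:00, 13:00-14:00, 16:00-17:00.
Bianca ∩ Ana ∩ Hiro ∩ Gita ∩ Clara ∩ Rina: 10:00-11:00, 13:00-14:00, 16:00-17:00.
So the common availability across everyone is 10:00-11:00, 13:00-14:00, 16:00-17:00.
The last common window of at least 60 minutes is 16:00-17:00; a 60-minute meeting can start as late as 16:00 and still end by 17:00.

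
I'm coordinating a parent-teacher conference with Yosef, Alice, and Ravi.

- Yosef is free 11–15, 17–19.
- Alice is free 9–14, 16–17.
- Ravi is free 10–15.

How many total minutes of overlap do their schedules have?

180

Yosef ∩ Alice: 11:00-14:00.
Yosef ∩ Alice ∩ Ravi: 11:00-14:00.
That's a single block of 180 minutes.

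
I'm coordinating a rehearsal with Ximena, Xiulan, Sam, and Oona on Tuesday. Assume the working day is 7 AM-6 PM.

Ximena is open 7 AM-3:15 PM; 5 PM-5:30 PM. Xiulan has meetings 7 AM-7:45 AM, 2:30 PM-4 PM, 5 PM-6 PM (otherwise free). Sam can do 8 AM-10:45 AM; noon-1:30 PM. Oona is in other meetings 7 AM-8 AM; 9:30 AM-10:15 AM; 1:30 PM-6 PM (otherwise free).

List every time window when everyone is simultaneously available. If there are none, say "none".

08:00-09:30, 10:15-10:45, 12:00-13:30

Ximena free: 07:00-15:15, 17:00-17:30.
Xiulan free: 07:45-14:30, 16:00-17:00 (invert busy blocks within the working day).
Sam free: 08:00-10:45, 12:00-13:30.
Oona free: 08:00-09:30, 10:15-13:30 (invert busy blocks within the working day).
Ximena ∩ Xiulan: 07:45-14:30.
Ximena ∩ Xiulan ∩ Sam: 08:00-10:45, 12:00-13:30.
Ximena ∩ Xiulan ∩ Sam ∩ Oona: 08:00-09:30, 10:15-10:45, 12:00-13:30.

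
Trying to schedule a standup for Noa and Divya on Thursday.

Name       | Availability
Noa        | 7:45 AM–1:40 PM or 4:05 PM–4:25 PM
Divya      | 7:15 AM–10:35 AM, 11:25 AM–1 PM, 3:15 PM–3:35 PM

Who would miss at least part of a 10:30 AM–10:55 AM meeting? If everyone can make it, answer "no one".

Divya

Noa: free for 10:30-10:55. Divya: not fully free for 10:30-10:55.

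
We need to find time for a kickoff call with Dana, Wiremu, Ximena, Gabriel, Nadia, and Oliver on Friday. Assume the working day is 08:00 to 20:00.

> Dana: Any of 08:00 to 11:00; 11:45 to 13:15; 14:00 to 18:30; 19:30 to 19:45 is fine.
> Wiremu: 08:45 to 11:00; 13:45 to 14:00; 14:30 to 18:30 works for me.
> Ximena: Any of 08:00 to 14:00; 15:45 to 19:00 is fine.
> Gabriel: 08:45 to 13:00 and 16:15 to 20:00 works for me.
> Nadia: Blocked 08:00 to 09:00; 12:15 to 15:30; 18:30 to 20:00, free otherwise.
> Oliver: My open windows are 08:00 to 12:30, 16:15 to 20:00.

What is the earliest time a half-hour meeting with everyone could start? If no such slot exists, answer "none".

09:00

Dana free: 08:00-11:00, 11:45-13:15, 14:00-18:30, 19:30-19:45.
Wiremu free: 08:45-11:00, 13:45-14:00, 14:30-18:30.
Ximena free: 08:00-14:00, 15:45-19:00.
Gabriel free: 08:45-13:00, 16:15-20:00.
Nadia free: 09:00-12:15, 15:30-18:30 (invert busy blocks within the working day).
Oliver free: 08:00-12:30, 16:15-20:00.
Dana ∩ Wiremu: 08:45-11:00, 14:30-18:30.
Dana ∩ Wiremu ∩ Ximena: 08:45-11:00, 15:45-18:30.
Dana ∩ Wiremu ∩ Ximena ∩ Gabriel: 08:45-11:00, 16:15-18:30.
Dana ∩ Wiremu ∩ Ximena ∩ Gabriel ∩ Nadia: 09:00-11:00, 16:15-18:30.
Dana ∩ Wiremu ∩ Ximena ∩ Gabriel ∩ Nadia ∩ Oliver: 09:00-11:00, 16:15-18:30.
Those are the intersection windows.
The first common window of at least 30 minutes is 09:00-11:00, so the earliest start is 09:00.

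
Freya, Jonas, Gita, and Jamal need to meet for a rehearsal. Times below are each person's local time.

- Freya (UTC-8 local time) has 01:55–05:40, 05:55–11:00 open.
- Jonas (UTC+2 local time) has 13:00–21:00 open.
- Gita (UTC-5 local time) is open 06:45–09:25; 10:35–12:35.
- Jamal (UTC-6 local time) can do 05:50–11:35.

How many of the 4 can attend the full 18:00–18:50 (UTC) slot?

2

Freya in UTC: 09:55-13:40, 13:55-19:00 (add 8h to convert from UTC-8).
Jonas in UTC: 11:00-19:00 (subtract 2h to convert from UTC+2).
Gita in UTC: 11:45-14:25, 15:35-17:35 (add 5h to convert from UTC-5).
Jamal in UTC: 11:50-17:35 (add 6h to convert from UTC-6).
Freya and Jonas can make the full 18:00-18:50 slot — that's 2.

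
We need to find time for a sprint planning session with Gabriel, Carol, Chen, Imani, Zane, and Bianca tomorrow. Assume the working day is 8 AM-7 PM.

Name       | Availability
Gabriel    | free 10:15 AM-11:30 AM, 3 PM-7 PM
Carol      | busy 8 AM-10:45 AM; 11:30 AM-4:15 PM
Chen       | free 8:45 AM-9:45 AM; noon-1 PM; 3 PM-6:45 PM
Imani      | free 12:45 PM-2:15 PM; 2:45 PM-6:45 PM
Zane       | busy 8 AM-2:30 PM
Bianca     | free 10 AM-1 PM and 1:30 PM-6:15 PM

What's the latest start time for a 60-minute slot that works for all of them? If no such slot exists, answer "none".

17:15

Gabriel free: 10:15-11:30, 15:00-19:00.
Carol free: 10:45-11:30, 16:15-19:00 (invert busy blocks within the working day).
Chen free: 08:45-09:45, 12:00-13:00, 15:00-18:45.
Imani free: 12:45-14:15, 14:45-18:45.
Zane free: 14:30-19:00 (invert busy blocks within the working day).
Bianca free: 10:00-13:00, 13:30-18:15.
Gabriel ∩ Carol: 10:45-11:30, 16:15-19:00.
Gabriel ∩ Carol ∩ Chen: 16:15-18:45.
Gabriel ∩ Carol ∩ Chen ∩ Imani: 16:15-18:45.
Gabriel ∩ Carol ∩ Chen ∩ Imani ∩ Zane: 16:15-18:45.
Gabriel ∩ Carol ∩ Chen ∩ Imani ∩ Zane ∩ Bianca: 16:15-18:15.
The last common window of at least 60 minutes is 16:15-18:15; a 60-minute meeting can start as late as 17:15 and still end by 18:15.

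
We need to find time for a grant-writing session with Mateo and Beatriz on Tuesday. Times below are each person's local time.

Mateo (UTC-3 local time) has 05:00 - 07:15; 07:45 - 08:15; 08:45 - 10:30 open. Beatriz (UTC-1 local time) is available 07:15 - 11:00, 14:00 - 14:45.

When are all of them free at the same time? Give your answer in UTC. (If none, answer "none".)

Mateo in UTC: 08:00-10:15, 10:45-11:15, 11:45-13:30 (add 3h to convert from UTC-3).
Beatriz in UTC: 08:15-12:00, 15:00-15:45 (add 1h to convert from UTC-1).
Mateo ∩ Beatriz: 08:15-10:15, 10:45-11:15, 11:45-12:00.

08:15-10:15, 10:45-11:15, 11:45-12:00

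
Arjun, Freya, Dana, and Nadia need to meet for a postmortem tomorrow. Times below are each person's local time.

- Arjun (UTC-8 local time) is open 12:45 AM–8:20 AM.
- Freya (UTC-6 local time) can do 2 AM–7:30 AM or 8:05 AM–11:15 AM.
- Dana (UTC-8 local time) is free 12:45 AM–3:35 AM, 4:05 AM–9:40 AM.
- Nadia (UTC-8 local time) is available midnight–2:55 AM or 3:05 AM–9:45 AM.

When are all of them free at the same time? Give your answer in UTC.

08:45-10:55, 11:05-11:35, 12:05-13:30, 14:05-16:20

Arjun in UTC: 08:45-16:20 (add 8h to convert from UTC-8).
Freya in UTC: 08:00-13:30, 14:05-17:15 (add 6h to convert from UTC-6).
Dana in UTC: 08:45-11:35, 12:05-17:40 (add 8h to convert from UTC-8).
Nadia in UTC: 08:00-10:55, 11:05-17:45 (add 8h to convert from UTC-8).
Arjun ∩ Freya: 08:45-13:30, 14:05-16:20.
Arjun ∩ Freya ∩ Dana: 08:45-11:35, 12:05-13:30, 14:05-16:20.
Arjun ∩ Freya ∩ Dana ∩ Nadia: 08:45-10:55, 11:05-11:35, 12:05-13:30, 14:05-16:20.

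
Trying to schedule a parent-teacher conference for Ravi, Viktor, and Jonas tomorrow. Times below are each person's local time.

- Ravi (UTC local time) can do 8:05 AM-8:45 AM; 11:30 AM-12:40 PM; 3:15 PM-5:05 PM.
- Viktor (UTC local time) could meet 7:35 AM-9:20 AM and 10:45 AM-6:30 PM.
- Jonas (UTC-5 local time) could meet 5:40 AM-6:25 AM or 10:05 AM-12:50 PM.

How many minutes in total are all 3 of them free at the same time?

110

Ravi in UTC: 08:05-08:45, 11:30-12:40, 15:15-17:05.
Viktor in UTC: 07:35-09:20, 10:45-18:30.
Jonas in UTC: 10:40-11:25, 15:05-17:50 (add 5h to convert from UTC-5).
Ravi ∩ Viktor: 08:05-08:45, 11:30-12:40, 15:15-17:05.
Ravi ∩ Viktor ∩ Jonas: 15:15-17:05.
Those are the intersection windows.
That's a single block of 110 minutes.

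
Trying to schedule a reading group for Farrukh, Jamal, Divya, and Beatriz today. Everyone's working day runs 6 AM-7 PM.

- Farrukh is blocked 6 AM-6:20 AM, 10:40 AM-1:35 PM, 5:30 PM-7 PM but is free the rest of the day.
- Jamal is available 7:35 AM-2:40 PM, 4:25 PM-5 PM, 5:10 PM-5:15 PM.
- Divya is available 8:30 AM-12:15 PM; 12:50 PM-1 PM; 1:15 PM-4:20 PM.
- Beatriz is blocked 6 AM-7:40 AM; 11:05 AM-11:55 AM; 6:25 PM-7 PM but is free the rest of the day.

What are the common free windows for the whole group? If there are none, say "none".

Farrukh free: 06:20-10:40, 13:35-17:30 (invert busy blocks within the working day).
Jamal free: 07:35-14:40, 16:25-17:00, 17:10-17:15.
Divya free: 08:30-12:15, 12:50-13:00, 13:15-16:20.
Beatriz free: 07:40-11:05, 11:55-18:25 (invert busy blocks within the working day).
Farrukh ∩ Jamal: 07:35-10:40, 13:35-14:40, 16:25-17:00, 17:10-17:15.
Farrukh ∩ Jamal ∩ Divya: 08:30-10:40, 13:35-14:40.
Farrukh ∩ Jamal ∩ Divya ∩ Beatriz: 08:30-10:40, 13:35-14:40.

08:30-10:40, 13:35-14:40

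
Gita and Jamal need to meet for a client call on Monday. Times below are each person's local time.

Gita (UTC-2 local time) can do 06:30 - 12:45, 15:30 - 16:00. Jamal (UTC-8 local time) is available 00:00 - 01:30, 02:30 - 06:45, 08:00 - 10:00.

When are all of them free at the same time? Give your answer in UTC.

08:30-09:30, 10:30-14:45, 17:30-18:00

Gita in UTC: 08:30-14:45, 17:30-18:00 (add 2h to convert from UTC-2).
Jamal in UTC: 08:00-09:30, 10:30-14:45, 16:00-18:00 (add 8h to convert from UTC-8).
Gita ∩ Jamal: 08:30-09:30, 10:30-14:45, 17:30-18:00.
So the common availability across everyone is 08:30-09:30, 10:30-14:45, 17:30-18:00.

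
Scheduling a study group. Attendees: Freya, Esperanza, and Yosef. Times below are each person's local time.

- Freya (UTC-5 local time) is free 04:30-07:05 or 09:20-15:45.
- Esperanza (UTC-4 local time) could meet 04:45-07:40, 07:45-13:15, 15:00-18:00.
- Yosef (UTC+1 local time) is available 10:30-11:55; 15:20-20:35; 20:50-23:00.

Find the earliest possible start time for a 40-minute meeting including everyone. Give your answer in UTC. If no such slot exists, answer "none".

Freya in UTC: 09:30-12:05, 14:20-20:45 (add 5h to convert from UTC-5).
Esperanza in UTC: 08:45-11:40, 11:45-17:15, 19:00-22:00 (add 4h to convert from UTC-4).
Yosef in UTC: 09:30-10:55, 14:20-19:35, 19:50-22:00 (subtract 1h to convert from UTC+1).
Freya ∩ Esperanza: 09:30-11:40, 11:45-12:05, 14:20-17:15, 19:00-20:45.
Freya ∩ Esperanza ∩ Yosef: 09:30-10:55, 14:20-17:15, 19:00-19:35, 19:50-20:45.
The first common window of at least 40 minutes is 09:30-10:55, so the earliest start is 09:30.

09:30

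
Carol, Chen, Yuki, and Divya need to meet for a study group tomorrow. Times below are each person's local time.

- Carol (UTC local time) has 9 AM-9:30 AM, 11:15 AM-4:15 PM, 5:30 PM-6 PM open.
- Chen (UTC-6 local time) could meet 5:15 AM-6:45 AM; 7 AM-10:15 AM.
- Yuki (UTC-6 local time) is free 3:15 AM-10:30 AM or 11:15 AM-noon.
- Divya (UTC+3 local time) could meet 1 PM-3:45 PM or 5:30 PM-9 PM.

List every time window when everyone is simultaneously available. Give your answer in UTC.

Carol in UTC: 09:00-09:30, 11:15-16:15, 17:30-18:00.
Chen in UTC: 11:15-12:45, 13:00-16:15 (add 6h to convert from UTC-6).
Yuki in UTC: 09:15-16:30, 17:15-18:00 (add 6h to convert from UTC-6).
Divya in UTC: 10:00-12:45, 14:30-18:00 (subtract 3h to convert from UTC+3).
Carol ∩ Chen: 11:15-12:45, 13:00-16:15.
Carol ∩ Chen ∩ Yuki: 11:15-12:45, 13:00-16:15.
Carol ∩ Chen ∩ Yuki ∩ Divya: 11:15-12:45, 14:30-16:15.

11:15-12:45, 14:30-16:15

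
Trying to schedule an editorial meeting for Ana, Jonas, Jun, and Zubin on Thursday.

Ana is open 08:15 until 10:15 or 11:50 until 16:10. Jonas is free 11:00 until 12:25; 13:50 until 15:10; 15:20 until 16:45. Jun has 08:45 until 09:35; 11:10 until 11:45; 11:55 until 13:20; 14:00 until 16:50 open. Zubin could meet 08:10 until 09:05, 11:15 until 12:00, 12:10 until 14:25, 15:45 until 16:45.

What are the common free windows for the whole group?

Ana ∩ Jonas: 11:50-12:25, 13:50-15:10, 15:20-16:10.
Ana ∩ Jonas ∩ Jun: 11:55-12:25, 14:00-15:10, 15:20-16:10.
Ana ∩ Jonas ∩ Jun ∩ Zubin: 11:55-12:00, 12:10-12:25, 14:00-14:25, 15:45-16:10.

11:55-12:00, 12:10-12:25, 14:00-14:25, 15:45-16:10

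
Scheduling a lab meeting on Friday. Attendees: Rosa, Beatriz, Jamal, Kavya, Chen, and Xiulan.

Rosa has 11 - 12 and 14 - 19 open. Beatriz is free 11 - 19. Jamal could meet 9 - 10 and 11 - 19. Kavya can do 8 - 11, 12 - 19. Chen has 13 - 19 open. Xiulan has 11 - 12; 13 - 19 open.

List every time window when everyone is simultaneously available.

Rosa ∩ Beatriz: 11:00-12:00, 14:00-19:00.
Rosa ∩ Beatriz ∩ Jamal: 11:00-12:00, 14:00-19:00.
Rosa ∩ Beatriz ∩ Jamal ∩ Kavya: 14:00-19:00.
Rosa ∩ Beatriz ∩ Jamal ∩ Kavya ∩ Chen: 14:00-19:00.
Rosa ∩ Beatriz ∩ Jamal ∩ Kavya ∩ Chen ∩ Xiulan: 14:00-19:00.

14:00-19:00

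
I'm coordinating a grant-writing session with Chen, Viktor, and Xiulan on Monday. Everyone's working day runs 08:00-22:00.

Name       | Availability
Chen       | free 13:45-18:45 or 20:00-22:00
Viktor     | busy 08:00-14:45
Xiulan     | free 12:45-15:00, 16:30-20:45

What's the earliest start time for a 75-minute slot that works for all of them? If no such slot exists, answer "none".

Chen free: 13:45-18:45, 20:00-22:00.
Viktor free: 14:45-22:00 (invert busy blocks within the working day).
Xiulan free: 12:45-15:00, 16:30-20:45.
Chen ∩ Viktor: 14:45-18:45, 20:00-22:00.
Chen ∩ Viktor ∩ Xiulan: 14:45-15:00, 16:30-18:45, 20:00-20:45.
The first common window of at least 75 minutes is 16:30-18:45, so the earliest start is 16:30.

16:30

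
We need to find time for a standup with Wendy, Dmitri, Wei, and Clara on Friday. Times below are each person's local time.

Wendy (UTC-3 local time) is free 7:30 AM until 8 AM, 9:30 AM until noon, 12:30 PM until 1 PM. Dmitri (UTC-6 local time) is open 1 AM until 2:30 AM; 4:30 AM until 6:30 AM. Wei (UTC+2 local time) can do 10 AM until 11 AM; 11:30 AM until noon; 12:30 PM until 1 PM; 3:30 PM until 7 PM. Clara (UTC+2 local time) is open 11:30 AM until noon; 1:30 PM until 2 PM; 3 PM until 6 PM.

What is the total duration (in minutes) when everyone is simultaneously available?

Wendy in UTC: 10:30-11:00, 12:30-15:00, 15:30-16:00 (add 3h to convert from UTC-3).
Dmitri in UTC: 07:00-08:30, 10:30-12:30 (add 6h to convert from UTC-6).
Wei in UTC: 08:00-09:00, 09:30-10:00, 10:30-11:00, 13:30-17:00 (subtract 2h to convert from UTC+2).
Clara in UTC: 09:30-10:00, 11:30-12:00, 13:00-16:00 (subtract 2h to convert from UTC+2).
Wendy ∩ Dmitri: 10:30-11:00.
Wendy ∩ Dmitri ∩ Wei: 10:30-11:00.
Wendy ∩ Dmitri ∩ Wei ∩ Clara: ∅.
There is no time when everyone is free.
There is no common window, so the total is 0 minutes.

0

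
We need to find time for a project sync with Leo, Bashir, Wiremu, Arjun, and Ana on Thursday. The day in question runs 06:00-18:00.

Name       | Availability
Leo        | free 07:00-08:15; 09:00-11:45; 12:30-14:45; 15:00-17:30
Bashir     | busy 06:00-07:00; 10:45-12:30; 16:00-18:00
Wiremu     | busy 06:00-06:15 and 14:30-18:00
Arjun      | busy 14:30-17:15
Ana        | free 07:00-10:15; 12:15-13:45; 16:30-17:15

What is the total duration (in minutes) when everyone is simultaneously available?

Leo free: 07:00-08:15, 09:00-11:45, 12:30-14:45, 15:00-17:30.
Bashir free: 07:00-10:45, 12:30-16:00 (invert busy blocks within the working day).
Wiremu free: 06:15-14:30 (invert busy blocks within the working day).
Arjun free: 06:00-14:30, 17:15-18:00 (invert busy blocks within the working day).
Ana free: 07:00-10:15, 12:15-13:45, 16:30-17:15.
Leo ∩ Bashir: 07:00-08:15, 09:00-10:45, 12:30-14:45, 15:00-16:00.
Leo ∩ Bashir ∩ Wiremu: 07:00-08:15, 09:00-10:45, 12:30-14:30.
Leo ∩ Bashir ∩ Wiremu ∩ Arjun: 07:00-08:15, 09:00-10:45, 12:30-14:30.
Leo ∩ Bashir ∩ Wiremu ∩ Arjun ∩ Ana: 07:00-08:15, 09:00-10:15, 12:30-13:45.
Those are the intersection windows.
Summing the common windows: 75 + 75 + 75 = 225 minutes.

225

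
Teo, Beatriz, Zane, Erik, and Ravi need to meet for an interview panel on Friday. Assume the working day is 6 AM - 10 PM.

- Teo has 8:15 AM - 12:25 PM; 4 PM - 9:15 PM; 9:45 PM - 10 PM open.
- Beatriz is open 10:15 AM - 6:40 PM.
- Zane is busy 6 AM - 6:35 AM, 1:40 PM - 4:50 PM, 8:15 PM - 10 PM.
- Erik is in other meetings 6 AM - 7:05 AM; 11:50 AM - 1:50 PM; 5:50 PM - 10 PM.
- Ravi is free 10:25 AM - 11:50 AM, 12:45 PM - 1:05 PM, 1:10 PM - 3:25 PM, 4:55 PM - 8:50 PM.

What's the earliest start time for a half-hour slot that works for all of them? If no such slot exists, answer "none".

10:25

Teo free: 08:15-12:25, 16:00-21:15, 21:45-22:00.
Beatriz free: 10:15-18:40.
Zane free: 06:35-13:40, 16:50-20:15 (invert busy blocks within the working day).
Erik free: 07:05-11:50, 13:50-17:50 (invert busy blocks within the working day).
Ravi free: 10:25-11:50, 12:45-13:05, 13:10-15:25, 16:55-20:50.
Teo ∩ Beatriz: 10:15-12:25, 16:00-18:40.
Teo ∩ Beatriz ∩ Zane: 10:15-12:25, 16:50-18:40.
Teo ∩ Beatriz ∩ Zane ∩ Erik: 10:15-11:50, 16:50-17:50.
Teo ∩ Beatriz ∩ Zane ∩ Erik ∩ Ravi: 10:25-11:50, 16:55-17:50.
So the common availability across everyone is 10:25-11:50, 16:55-17:50.
The first common window of at least 30 minutes is 10:25-11:50, so the earliest start is 10:25.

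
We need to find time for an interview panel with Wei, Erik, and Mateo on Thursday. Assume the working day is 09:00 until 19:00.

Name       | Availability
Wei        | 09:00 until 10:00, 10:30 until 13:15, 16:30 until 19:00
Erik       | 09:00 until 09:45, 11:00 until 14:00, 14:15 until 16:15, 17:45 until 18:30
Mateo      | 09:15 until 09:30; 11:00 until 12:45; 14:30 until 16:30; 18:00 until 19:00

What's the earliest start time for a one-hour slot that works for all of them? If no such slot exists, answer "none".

Wei ∩ Erik: 09:00-09:45, 11:00-13:15, 17:45-18:30.
Wei ∩ Erik ∩ Mateo: 09:15-09:30, 11:00-12:45, 18:00-18:30.
The first common window of at least 60 minutes is 11:00-12:45, so the earliest start is 11:00.

11:00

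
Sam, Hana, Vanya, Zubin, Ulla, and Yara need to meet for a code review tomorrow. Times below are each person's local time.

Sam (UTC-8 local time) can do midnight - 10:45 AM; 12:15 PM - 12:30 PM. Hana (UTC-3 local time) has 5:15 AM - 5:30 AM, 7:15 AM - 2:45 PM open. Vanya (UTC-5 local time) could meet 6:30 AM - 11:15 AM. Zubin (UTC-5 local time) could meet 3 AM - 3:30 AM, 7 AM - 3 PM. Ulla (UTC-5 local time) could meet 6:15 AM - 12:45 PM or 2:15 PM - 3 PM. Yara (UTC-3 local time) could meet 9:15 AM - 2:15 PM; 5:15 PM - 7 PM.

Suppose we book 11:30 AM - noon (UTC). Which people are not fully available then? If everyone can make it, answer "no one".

Yara, Zubin

Sam in UTC: 08:00-18:45, 20:15-20:30 (add 8h to convert from UTC-8).
Hana in UTC: 08:15-08:30, 10:15-17:45 (add 3h to convert from UTC-3).
Vanya in UTC: 11:30-16:15 (add 5h to convert from UTC-5).
Zubin in UTC: 08:00-08:30, 12:00-20:00 (add 5h to convert from UTC-5).
Ulla in UTC: 11:15-17:45, 19:15-20:00 (add 5h to convert from UTC-5).
Yara in UTC: 12:15-17:15, 20:15-22:00 (add 3h to convert from UTC-3).
Sam: free for 11:30-12:00. Hana: free for 11:30-12:00. Vanya: free for 11:30-12:00. Zubin: not fully free for 11:30-12:00. Ulla: free for 11:30-12:00. Yara: not fully free for 11:30-12:00.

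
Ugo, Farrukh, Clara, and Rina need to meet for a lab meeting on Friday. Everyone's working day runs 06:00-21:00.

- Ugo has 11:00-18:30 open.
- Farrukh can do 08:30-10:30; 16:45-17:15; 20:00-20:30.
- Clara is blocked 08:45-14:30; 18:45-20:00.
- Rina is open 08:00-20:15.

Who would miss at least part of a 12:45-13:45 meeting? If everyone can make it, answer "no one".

Ugo free: 11:00-18:30.
Farrukh free: 08:30-10:30, 16:45-17:15, 20:00-20:30.
Clara free: 06:00-08:45, 14:30-18:45, 20:00-21:00 (invert busy blocks within the working day).
Rina free: 08:00-20:15.
Ugo: free for 12:45-13:45. Farrukh: not fully free for 12:45-13:45. Clara: not fully free for 12:45-13:45. Rina: free for 12:45-13:45.

Clara, Farrukh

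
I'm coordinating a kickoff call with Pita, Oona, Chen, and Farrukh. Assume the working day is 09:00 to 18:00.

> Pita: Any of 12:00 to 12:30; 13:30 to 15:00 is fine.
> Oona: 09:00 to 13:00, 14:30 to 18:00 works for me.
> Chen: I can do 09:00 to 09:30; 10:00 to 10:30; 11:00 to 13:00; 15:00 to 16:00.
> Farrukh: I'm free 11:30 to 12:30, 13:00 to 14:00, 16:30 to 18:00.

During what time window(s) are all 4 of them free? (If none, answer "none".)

12:00-12:30

Pita ∩ Oona: 12:00-12:30, 14:30-15:00.
Pita ∩ Oona ∩ Chen: 12:00-12:30.
Pita ∩ Oona ∩ Chen ∩ Farrukh: 12:00-12:30.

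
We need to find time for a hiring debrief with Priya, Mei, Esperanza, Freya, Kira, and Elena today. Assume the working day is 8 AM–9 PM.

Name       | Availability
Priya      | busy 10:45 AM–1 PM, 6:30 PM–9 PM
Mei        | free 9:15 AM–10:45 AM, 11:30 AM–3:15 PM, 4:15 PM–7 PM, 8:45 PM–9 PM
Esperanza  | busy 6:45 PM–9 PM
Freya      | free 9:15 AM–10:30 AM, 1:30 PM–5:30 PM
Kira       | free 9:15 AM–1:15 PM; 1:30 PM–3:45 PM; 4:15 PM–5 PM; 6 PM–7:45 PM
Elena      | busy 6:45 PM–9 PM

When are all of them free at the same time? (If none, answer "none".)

09:15-10:30, 13:30-15:15, 16:15-17:00

Priya free: 08:00-10:45, 13:00-18:30 (invert busy blocks within the working day).
Mei free: 09:15-10:45, 11:30-15:15, 16:15-19:00, 20:45-21:00.
Esperanza free: 08:00-18:45 (invert busy blocks within the working day).
Freya free: 09:15-10:30, 13:30-17:30.
Kira free: 09:15-13:15, 13:30-15:45, 16:15-17:00, 18:00-19:45.
Elena free: 08:00-18:45 (invert busy blocks within the working day).
Priya ∩ Mei: 09:15-10:45, 13:00-15:15, 16:15-18:30.
Priya ∩ Mei ∩ Esperanza: 09:15-10:45, 13:00-15:15, 16:15-18:30.
Priya ∩ Mei ∩ Esperanza ∩ Freya: 09:15-10:30, 13:30-15:15, 16:15-17:30.
Priya ∩ Mei ∩ Esperanza ∩ Freya ∩ Kira: 09:15-10:30, 13:30-15:15, 16:15-17:00.
Priya ∩ Mei ∩ Esperanza ∩ Freya ∩ Kira ∩ Elena: 09:15-10:30, 13:30-15:15, 16:15-17:00.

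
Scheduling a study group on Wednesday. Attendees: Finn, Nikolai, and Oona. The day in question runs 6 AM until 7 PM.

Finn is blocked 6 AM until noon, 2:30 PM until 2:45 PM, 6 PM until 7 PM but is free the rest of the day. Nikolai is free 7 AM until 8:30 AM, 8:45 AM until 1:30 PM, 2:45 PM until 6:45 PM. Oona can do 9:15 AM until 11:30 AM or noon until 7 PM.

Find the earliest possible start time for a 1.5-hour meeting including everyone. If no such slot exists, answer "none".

Finn free: 12:00-14:30, 14:45-18:00 (invert busy blocks within the working day).
Nikolai free: 07:00-08:30, 08:45-13:30, 14:45-18:45.
Oona free: 09:15-11:30, 12:00-19:00.
Finn ∩ Nikolai: 12:00-13:30, 14:45-18:00.
Finn ∩ Nikolai ∩ Oona: 12:00-13:30, 14:45-18:00.
The first common window of at least 90 minutes is 12:00-13:30, so the earliest start is 12:00.

12:00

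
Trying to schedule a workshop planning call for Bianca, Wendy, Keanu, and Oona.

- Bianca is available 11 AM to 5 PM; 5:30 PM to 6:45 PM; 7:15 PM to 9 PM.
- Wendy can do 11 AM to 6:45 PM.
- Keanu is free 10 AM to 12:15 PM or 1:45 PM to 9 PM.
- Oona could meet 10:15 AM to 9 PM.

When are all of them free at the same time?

Bianca ∩ Wendy: 11:00-17:00, 17:30-18:45.
Bianca ∩ Wendy ∩ Keanu: 11:00-12:15, 13:45-17:00, 17:30-18:45.
Bianca ∩ Wendy ∩ Keanu ∩ Oona: 11:00-12:15, 13:45-17:00, 17:30-18:45.

11:00-12:15, 13:45-17:00, 17:30-18:45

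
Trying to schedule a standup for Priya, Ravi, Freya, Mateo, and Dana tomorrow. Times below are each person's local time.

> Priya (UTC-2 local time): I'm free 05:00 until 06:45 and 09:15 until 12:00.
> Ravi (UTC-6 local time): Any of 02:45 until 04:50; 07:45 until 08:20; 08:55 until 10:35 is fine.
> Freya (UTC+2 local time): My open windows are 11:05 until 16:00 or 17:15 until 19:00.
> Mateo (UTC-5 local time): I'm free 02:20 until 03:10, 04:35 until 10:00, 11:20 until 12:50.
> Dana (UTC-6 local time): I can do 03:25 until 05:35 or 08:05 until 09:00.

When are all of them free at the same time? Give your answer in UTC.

none

Priya in UTC: 07:00-08:45, 11:15-14:00 (add 2h to convert from UTC-2).
Ravi in UTC: 08:45-10:50, 13:45-14:20, 14:55-16:35 (add 6h to convert from UTC-6).
Freya in UTC: 09:05-14:00, 15:15-17:00 (subtract 2h to convert from UTC+2).
Mateo in UTC: 07:20-08:10, 09:35-15:00, 16:20-17:50 (add 5h to convert from UTC-5).
Dana in UTC: 09:25-11:35, 14:05-15:00 (add 6h to convert from UTC-6).
Priya ∩ Ravi: 13:45-14:00.
Priya ∩ Ravi ∩ Freya: 13:45-14:00.
Priya ∩ Ravi ∩ Freya ∩ Mateo: 13:45-14:00.
Priya ∩ Ravi ∩ Freya ∩ Mateo ∩ Dana: ∅.
There is no time when everyone is free.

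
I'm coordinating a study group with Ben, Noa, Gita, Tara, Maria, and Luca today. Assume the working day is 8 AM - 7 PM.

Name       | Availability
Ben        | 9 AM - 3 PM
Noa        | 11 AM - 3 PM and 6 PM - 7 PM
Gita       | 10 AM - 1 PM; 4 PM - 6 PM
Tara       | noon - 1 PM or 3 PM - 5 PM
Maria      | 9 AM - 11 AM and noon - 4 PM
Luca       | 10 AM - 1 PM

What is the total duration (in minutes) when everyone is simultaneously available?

Ben ∩ Noa: 11:00-15:00.
Ben ∩ Noa ∩ Gita: 11:00-13:00.
Ben ∩ Noa ∩ Gita ∩ Tara: 12:00-13:00.
Ben ∩ Noa ∩ Gita ∩ Tara ∩ Maria: 12:00-13:00.
Ben ∩ Noa ∩ Gita ∩ Tara ∩ Maria ∩ Luca: 12:00-13:00.
That's a single block of 60 minutes.

60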